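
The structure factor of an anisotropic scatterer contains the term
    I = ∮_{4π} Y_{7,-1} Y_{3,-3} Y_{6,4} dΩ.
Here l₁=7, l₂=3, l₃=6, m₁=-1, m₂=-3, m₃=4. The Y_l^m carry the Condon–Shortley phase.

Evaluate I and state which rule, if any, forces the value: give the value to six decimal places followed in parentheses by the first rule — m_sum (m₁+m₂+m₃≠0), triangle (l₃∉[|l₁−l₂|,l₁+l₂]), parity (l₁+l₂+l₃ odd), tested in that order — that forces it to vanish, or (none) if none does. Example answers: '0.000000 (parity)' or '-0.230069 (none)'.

0.086279 (none)

Checks pass: Σm=0; 16 even; l₃=6∈[4,10].
(2·7+1)(2·3+1)(2·6+1) = 1365
Δ: 4! 10! 2! / 17! → 1/2042040
sum: t=1:−1/207360 t=2:+1/57600 t=3:−1/207360 = 1/129600
3j²(7 3 6; 0 0 0) = Δ·Π!·Σ² = 168/12155  (sign +1)
sum: t=0:+1/3870720 = 1/3870720
3j²(7 3 6; -1 -3 4) = Δ·Π!·Σ² = 675/136136  (sign +1)
combine: 4πI² = 1365·168/12155·675/136136 = 42525/454597
take √, sign +1: I = 0.08627877
No selection rule forces the value: the integral is nonzero (none).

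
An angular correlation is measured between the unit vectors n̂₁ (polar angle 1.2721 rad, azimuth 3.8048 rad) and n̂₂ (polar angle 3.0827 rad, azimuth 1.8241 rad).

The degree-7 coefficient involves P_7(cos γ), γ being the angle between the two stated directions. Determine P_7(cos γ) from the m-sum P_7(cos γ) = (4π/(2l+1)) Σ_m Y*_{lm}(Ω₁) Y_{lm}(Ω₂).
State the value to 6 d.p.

Addition theorem: P_7(cos γ) = (4π/15) Σ_m Y*_{lm}(Ω₁) Y_{lm}(Ω₂), m = −7…7:
  m=-7: Y*=+0.025449+0.363295i  Y=+0.000000-0.000000i  product +0.000000+0.000000i
  m=-6: Y*=-0.280782-0.311774i  Y=+0.000000-0.000000i  product -0.000000+0.000000i
  m=-5: Y*=+0.036238+0.006386i  Y=-0.000003-0.000001i  product -0.000000-0.000000i
  m=-4: Y*=+0.298147-0.158555i  Y=-0.000046+0.000074i  product -0.000002+0.000029i
  m=-3: Y*=-0.064535+0.144968i  Y=+0.001231+0.001296i  product -0.000267+0.000095i
  m=-2: Y*=+0.066615+0.267137i  Y=+0.022422-0.012442i  product +0.004817+0.005161i
  m=-1: Y*=-0.156688-0.122414i  Y=-0.058897-0.227520i  product -0.018623+0.042860i
  m=+0: Y*=-0.253994-0.000000i  Y=-1.040131+0.000000i  product +0.264187+0.000000i
  m=+1: Y*=+0.156688-0.122414i  Y=+0.058897-0.227520i  product -0.018623-0.042860i
  m=+2: Y*=+0.066615-0.267137i  Y=+0.022422+0.012442i  product +0.004817-0.005161i
  m=+3: Y*=+0.064535+0.144968i  Y=-0.001231+0.001296i  product -0.000267-0.000095i
  m=+4: Y*=+0.298147+0.158555i  Y=-0.000046-0.000074i  product -0.000002-0.000029i
  m=+5: Y*=-0.036238+0.006386i  Y=+0.000003-0.000001i  product -0.000000+0.000000i
  m=+6: Y*=-0.280782+0.311774i  Y=+0.000000+0.000000i  product -0.000000-0.000000i
  m=+7: Y*=-0.025449+0.363295i  Y=-0.000000-0.000000i  product +0.000000-0.000000i
Σ over m = +0.236037+0.000000i; ×(4π/15) → +0.197742+0.000000i. Real part: 0.197742

0.197742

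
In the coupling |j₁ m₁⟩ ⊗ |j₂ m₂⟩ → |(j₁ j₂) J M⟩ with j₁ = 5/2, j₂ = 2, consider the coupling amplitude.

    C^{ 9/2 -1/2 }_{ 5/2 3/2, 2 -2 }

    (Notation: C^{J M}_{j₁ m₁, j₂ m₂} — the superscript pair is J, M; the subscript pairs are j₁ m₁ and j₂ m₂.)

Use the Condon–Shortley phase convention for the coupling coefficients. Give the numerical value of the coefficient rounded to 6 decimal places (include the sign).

√[10·0!5!4!/10! · 4!1!0!4!4!5!] = √(92160/7)
  +(−1)^0/∏(0,0,1,0,4,4)! = 1/576  (running 1/576)
⟨..|..⟩ = √(92160/7)·(1/576) = +0.199205

+0.199205  (= +√(5/126))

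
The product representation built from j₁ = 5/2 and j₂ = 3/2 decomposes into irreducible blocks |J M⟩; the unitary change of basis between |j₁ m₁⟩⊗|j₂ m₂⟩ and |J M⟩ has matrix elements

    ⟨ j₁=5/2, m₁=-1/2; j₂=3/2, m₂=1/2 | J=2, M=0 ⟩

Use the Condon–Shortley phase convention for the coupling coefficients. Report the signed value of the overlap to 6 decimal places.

-0.267261  (= −√(1/14))

triangle: 2!*3!*1!/7! = 12/5040
(j±m)!: 2!*3!*2!*1!*2!*2! = 96
prefactor² = (2J+1)*Δ*N² = 8/7
  k=1: −1/(1!*1!*2!*1!*1!*0!) = -1/2
  k=2: +1/(2!*0!*1!*0!*2!*1!) = 1/4
Σ = -1/4  ⇒  CG² = 8/7*(-1/4)² = 1/14
CG = −√(1/14) = -0.267261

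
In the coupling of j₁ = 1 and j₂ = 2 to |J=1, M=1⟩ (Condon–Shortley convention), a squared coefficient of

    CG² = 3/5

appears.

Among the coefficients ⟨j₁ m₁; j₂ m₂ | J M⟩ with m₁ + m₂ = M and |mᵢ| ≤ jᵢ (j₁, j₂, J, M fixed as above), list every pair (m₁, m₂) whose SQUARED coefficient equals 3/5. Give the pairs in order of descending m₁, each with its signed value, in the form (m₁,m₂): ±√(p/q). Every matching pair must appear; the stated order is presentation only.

Admissible pairs with m₁+m₂ = M = 1: (-1,2), (0,1), (1,0)
  (m₁,m₂)=(1,0): CG² = 1/10, CG = +√(1/10)
  (m₁,m₂)=(0,1): CG² = 3/10, CG = −√(3/10)
  (m₁,m₂)=(-1,2): CG² = 3/5, CG = +√(3/5)   ← matches the target
Pairs with CG² = 3/5: (-1,2): +√(3/5)

(-1,2): +√(3/5)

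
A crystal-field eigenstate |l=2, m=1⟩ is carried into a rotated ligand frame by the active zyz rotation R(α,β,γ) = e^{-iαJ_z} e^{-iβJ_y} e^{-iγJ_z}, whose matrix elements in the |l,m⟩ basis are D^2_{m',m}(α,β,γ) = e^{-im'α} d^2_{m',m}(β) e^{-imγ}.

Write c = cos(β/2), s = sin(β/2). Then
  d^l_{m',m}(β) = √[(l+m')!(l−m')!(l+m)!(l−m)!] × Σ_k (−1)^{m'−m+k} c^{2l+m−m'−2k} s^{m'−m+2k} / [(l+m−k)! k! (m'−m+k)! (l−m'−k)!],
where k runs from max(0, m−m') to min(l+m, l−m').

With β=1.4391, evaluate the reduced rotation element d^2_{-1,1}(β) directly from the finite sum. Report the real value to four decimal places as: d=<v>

d^2_{-1,1}(β=1.4391) via the finite sum:
c=cos(1.439100/2)=0.752102, s=sin(1.439100/2)=0.659046; N=√[1·6·6·1]=6.000000
k∈{2,3} keeps every argument non-negative
  k=2: (−1)^0·6.0000/(2)·0.7521^2·0.6590^2 = +0.737067
  k=3: (−1)^1·6.0000/(6)·0.7521^0·0.6590^4 = -0.188653
d^2_{-1,1}(1.4391) = +0.737067 -0.188653 = +0.548414

d=0.5484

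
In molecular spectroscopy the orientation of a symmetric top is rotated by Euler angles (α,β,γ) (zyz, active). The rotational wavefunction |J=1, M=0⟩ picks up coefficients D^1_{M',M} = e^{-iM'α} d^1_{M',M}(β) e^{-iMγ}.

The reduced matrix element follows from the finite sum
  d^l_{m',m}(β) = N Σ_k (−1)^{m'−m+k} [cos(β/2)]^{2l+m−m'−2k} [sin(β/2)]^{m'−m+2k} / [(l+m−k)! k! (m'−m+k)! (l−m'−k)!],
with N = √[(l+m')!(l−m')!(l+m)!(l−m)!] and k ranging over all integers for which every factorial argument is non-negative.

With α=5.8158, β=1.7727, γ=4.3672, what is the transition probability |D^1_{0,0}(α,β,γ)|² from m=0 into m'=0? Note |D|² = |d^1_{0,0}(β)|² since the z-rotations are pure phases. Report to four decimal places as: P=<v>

P=0.0402

Split into d^1_{0,0}(β=1.7727) × two z-phases.
Half-angle: c=0.632244, s=0.774769. N=√(1·1·1·1)=1.000000
The bounds max(0,m−m')=0 and min(l+m,l−m')=1 give 2 terms
  k=0: (−1)^0·1.0000/(1)·0.6322^2·0.7748^0 = +0.399733
  k=1: (−1)^1·1.0000/(1)·0.6322^0·0.7748^2 = -0.600267
d^1_{0,0}(1.7727) = +0.399733 -0.600267 = -0.200535
|D^1_{0,0}|² = |d^1_{0,0}(β)|² = (-0.200535)² = 0.040214 (the z-rotation phases have unit modulus)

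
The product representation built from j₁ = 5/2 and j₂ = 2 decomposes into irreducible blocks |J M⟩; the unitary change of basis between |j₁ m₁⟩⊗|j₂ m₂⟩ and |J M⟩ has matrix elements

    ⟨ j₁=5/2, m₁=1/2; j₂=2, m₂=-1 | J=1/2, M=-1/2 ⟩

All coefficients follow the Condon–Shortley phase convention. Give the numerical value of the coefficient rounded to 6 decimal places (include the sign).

−√(2/15) = -0.365148

triangle: 4!*1!*0!/6! = 24/720
(j±m)!: 3!*2!*1!*3!*0!*1! = 72
prefactor² = (2J+1)*Δ*N² = 24/5
  k=1: −1/(1!*3!*1!*0!*0!*0!) = -1/6
Σ = -1/6  ⇒  CG² = 24/5*(-1/6)² = 2/15
CG = −√(2/15) = -0.365148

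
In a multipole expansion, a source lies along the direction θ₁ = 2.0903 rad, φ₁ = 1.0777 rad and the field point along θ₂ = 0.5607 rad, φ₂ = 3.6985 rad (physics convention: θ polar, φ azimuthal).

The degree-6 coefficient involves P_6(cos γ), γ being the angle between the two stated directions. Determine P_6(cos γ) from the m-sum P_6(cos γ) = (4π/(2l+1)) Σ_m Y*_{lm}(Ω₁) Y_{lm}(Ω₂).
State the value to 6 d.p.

-0.412371

Addition theorem: P_6(cos γ) = (4π/13) Σ_m Y*_{lm}(Ω₁) Y_{lm}(Ω₂), m = −6…6:
  [-6]  conj(Y_{6,-6})(Ω₁) = (0.203247, 0.037618) ; Y_{6,-6}(Ω₂) = (-0.010707, 0.002169) ; Δ = (-0.002258, 0.000038)
  [-5]  conj(Y_{6,-5})(Ω₁) = (-0.256249, 0.319413) ; Y_{6,-5}(Ω₂) = (0.056468, 0.021065) ; Δ = (-0.021198, 0.012639)
  [-4]  conj(Y_{6,-4})(Ω₁) = (-0.135497, -0.319065) ; Y_{6,-4}(Ω₂) = (-0.120024, -0.155665) ; Δ = (-0.033404, 0.059388)
  [-3]  conj(Y_{6,-3})(Ω₁) = (-0.060860, -0.005585) ; Y_{6,-3}(Ω₂) = (0.040463, 0.403585) ; Δ = (-0.000209, -0.024788)
  [-2]  conj(Y_{6,-2})(Ω₁) = (0.193923, -0.293037) ; Y_{6,-2}(Ω₂) = (0.205845, -0.418644) ; Δ = (-0.082760, -0.141505)
  [-1]  conj(Y_{6,-1})(Ω₁) = (0.032719, 0.060887) ; Y_{6,-1}(Ω₂) = (-0.072228, 0.044973) ; Δ = (-0.005101, -0.002926)
  [+0]  conj(Y_{6,0})(Ω₁) = (0.330725, -0.000000) ; Y_{6,0}(Ω₂) = (-0.413454, 0.000000) ; Δ = (-0.136739, 0.000000)
  [+1]  conj(Y_{6,1})(Ω₁) = (-0.032719, 0.060887) ; Y_{6,1}(Ω₂) = (0.072228, 0.044973) ; Δ = (-0.005101, 0.002926)
  [+2]  conj(Y_{6,2})(Ω₁) = (0.193923, 0.293037) ; Y_{6,2}(Ω₂) = (0.205845, 0.418644) ; Δ = (-0.082760, 0.141505)
  [+3]  conj(Y_{6,3})(Ω₁) = (0.060860, -0.005585) ; Y_{6,3}(Ω₂) = (-0.040463, 0.403585) ; Δ = (-0.000209, 0.024788)
  [+4]  conj(Y_{6,4})(Ω₁) = (-0.135497, 0.319065) ; Y_{6,4}(Ω₂) = (-0.120024, 0.155665) ; Δ = (-0.033404, -0.059388)
  [+5]  conj(Y_{6,5})(Ω₁) = (0.256249, 0.319413) ; Y_{6,5}(Ω₂) = (-0.056468, 0.021065) ; Δ = (-0.021198, -0.012639)
  [+6]  conj(Y_{6,6})(Ω₁) = (0.203247, -0.037618) ; Y_{6,6}(Ω₂) = (-0.010707, -0.002169) ; Δ = (-0.002258, -0.000038)
Accumulated sum (-0.426601, -0.000000); after 4π/(2l+1) scaling, (-0.412371, -0.000000) ⇒ P_6 = -0.412371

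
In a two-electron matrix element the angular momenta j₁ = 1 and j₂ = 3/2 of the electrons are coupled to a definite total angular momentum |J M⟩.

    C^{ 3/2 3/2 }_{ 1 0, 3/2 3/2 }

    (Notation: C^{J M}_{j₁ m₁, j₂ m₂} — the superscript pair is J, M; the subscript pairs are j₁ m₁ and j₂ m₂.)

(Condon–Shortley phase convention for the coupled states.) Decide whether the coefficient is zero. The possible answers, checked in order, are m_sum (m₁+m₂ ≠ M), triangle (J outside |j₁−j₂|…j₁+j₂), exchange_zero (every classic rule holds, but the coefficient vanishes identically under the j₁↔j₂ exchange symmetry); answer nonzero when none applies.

nonzero

m-sum: m₁+m₂ = 0+3/2 = 3/2, M = 3/2  ✓
triangle: |j₁−j₂| = 1/2 ≤ J = 3/2 ≤ j₁+j₂ = 5/2  ✓
exchange: j₁≠j₂ or m₁≠m₂ — the exchange symmetry imposes no constraint here
value check: CG = −√(3/5) = -0.774597 ≠ 0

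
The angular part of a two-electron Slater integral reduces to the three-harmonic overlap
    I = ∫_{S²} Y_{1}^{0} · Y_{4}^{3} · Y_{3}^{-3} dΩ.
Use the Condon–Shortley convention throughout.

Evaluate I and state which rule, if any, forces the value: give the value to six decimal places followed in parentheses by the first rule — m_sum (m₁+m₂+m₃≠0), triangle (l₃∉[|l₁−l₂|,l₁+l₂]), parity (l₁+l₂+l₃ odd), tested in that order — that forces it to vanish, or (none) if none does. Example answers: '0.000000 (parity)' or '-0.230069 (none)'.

-0.162868 (none)

m-sum 0 ✓  L=8 even ✓  3≤3≤5 ✓
Π(2lᵢ+1) = 3×9×7 = 189
triangle coeff Δ(1,4,3) = 1/252
Σ_t [1,1]: t=1:−1/36 = -1/36
(3j)²=4/63 [(1 4 3; 0 0 0)], sign=+1
Σ_t [1,1]: t=1:−1/720 = -1/720
(3j)²=1/36 [(1 4 3; 0 3 -3)], sign=-1
⇒ 4πI² = 1/3
I = (-1)√(1/3/(4π)) = -0.16286750
No selection rule forces the value: the integral is nonzero (none).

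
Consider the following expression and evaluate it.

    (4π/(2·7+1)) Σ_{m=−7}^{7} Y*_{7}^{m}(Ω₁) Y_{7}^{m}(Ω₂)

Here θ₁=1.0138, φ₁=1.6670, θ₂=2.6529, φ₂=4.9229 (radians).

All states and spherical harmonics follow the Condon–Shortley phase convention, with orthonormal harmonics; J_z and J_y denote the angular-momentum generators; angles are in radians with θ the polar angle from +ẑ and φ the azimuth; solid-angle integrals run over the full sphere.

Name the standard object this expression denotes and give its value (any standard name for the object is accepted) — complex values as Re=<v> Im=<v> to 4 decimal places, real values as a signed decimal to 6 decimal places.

Legendre polynomial (addition theorem), +0.407923

This sum is the spherical-harmonic addition theorem: it equals the Legendre polynomial P_l(cos γ) of the angle γ between the two directions.
Summing Y*_{l m}(θ₁,φ₁)·Y_{l m}(θ₂,φ₂) over m ∈ [−7, 7]; prefactor 4π/(2·7+1) = 0.837758:
  m=-7: Y*=+0.099029-0.124121i  Y=-0.002502-0.000244i  product -0.000278+0.000286i
  m=-6: Y*=-0.310054-0.201909i  Y=+0.005357-0.016856i  product -0.005065+0.004145i
  m=-5: Y*=-0.196996+0.377454i  Y=+0.066404+0.037865i  product -0.027374+0.017605i
  m=-4: Y*=+0.118165+0.047857i  Y=-0.149554+0.167535i  product -0.025690+0.012639i
  m=-3: Y*=-0.082360+0.277399i  Y=-0.259916-0.355335i  product +0.119976-0.042835i
  m=-2: Y*=+0.267479+0.052110i  Y=+0.448943-0.201036i  product +0.130559-0.030379i
  m=-1: Y*=-0.017873+0.185204i  Y=+0.016705+0.078181i  product -0.014778+0.001697i
  m=+0: Y*=+0.298567-0.000000i  Y=+0.442851+0.000000i  product +0.132221+0.000000i
  m=+1: Y*=+0.017873+0.185204i  Y=-0.016705+0.078181i  product -0.014778-0.001697i
  m=+2: Y*=+0.267479-0.052110i  Y=+0.448943+0.201036i  product +0.130559+0.030379i
  m=+3: Y*=+0.082360+0.277399i  Y=+0.259916-0.355335i  product +0.119976+0.042835i
  m=+4: Y*=+0.118165-0.047857i  Y=-0.149554-0.167535i  product -0.025690-0.012639i
  m=+5: Y*=+0.196996+0.377454i  Y=-0.066404+0.037865i  product -0.027374-0.017605i
  m=+6: Y*=-0.310054+0.201909i  Y=+0.005357+0.016856i  product -0.005065-0.004145i
  m=+7: Y*=-0.099029-0.124121i  Y=+0.002502-0.000244i  product -0.000278-0.000286i
Accumulated sum +0.486922-0.000000i; after 4π/(2l+1) scaling, +0.407923-0.000000i ⇒ P_7 = 0.407923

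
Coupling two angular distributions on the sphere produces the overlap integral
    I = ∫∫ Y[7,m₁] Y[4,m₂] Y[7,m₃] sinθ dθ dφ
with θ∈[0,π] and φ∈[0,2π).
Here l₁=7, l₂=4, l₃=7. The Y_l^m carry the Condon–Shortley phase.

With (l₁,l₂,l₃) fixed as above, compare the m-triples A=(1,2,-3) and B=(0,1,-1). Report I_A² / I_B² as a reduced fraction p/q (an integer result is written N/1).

l's match ⇒ only the (l;m) 3-j factors differ between A and B.
A: triangle coeff Δ(7,4,7) = 1/58198140; Σ_t [2,4]: t=2:+1/1658880 t=3:−1/1088640 t=4:+1/7741440 = -13/69672960; (3j)²=325/149226 [(7 4 7; 1 2 -3)], sign=-1
B: triangle coeff Δ(7,4,7) = 1/58198140; Σ_t [1,4]: t=1:−1/2488320 t=2:+1/345600 t=3:−1/414720 t=4:+1/4354560 = 1/3225600; (3j)²=81/92378 [(7 4 7; 0 1 -1)], sign=+1
I_A²/I_B² = (325/149226)/(81/92378) = 4225/1701

4225/1701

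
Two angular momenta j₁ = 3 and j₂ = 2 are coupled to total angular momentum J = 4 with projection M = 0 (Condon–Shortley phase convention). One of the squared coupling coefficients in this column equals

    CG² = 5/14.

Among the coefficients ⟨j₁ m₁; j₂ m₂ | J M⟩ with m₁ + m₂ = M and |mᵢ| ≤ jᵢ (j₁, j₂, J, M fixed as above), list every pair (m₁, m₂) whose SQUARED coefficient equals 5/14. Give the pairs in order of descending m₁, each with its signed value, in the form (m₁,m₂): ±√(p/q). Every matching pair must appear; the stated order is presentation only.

(1,-1): +√(5/14); (-1,1): −√(5/14)

Admissible pairs with m₁+m₂ = M = 0: (-2,2), (-1,1), (0,0), (1,-1), (2,-2)
  (m₁,m₂)=(2,-2): CG² = 1/7, CG = +√(1/7)
  (m₁,m₂)=(1,-1): CG² = 5/14, CG = +√(5/14)   ← matches the target
  (m₁,m₂)=(0,0): CG² = 0/1, CG = 0
  (m₁,m₂)=(-1,1): CG² = 5/14, CG = −√(5/14)   ← matches the target
  (m₁,m₂)=(-2,2): CG² = 1/7, CG = −√(1/7)
Pairs with CG² = 5/14: (1,-1): +√(5/14); (-1,1): −√(5/14)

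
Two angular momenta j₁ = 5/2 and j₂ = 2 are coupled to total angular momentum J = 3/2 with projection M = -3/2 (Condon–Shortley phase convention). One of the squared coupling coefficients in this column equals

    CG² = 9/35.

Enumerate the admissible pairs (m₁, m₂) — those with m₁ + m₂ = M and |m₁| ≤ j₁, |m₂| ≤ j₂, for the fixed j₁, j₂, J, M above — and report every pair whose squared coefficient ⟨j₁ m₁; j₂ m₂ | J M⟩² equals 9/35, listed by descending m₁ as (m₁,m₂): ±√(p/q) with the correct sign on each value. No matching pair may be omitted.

Admissible pairs with m₁+m₂ = M = -3/2: (-5/2,1), (-3/2,0), (-1/2,-1), (1/2,-2)
  (m₁,m₂)=(1/2,-2): CG² = 4/35, CG = +√(4/35)
  (m₁,m₂)=(-1/2,-1): CG² = 9/35, CG = −√(9/35)   ← matches the target
  (m₁,m₂)=(-3/2,0): CG² = 12/35, CG = +√(12/35)
  (m₁,m₂)=(-5/2,1): CG² = 2/7, CG = −√(2/7)
Pairs with CG² = 9/35: (-1/2,-1): −√(9/35)

(-1/2,-1): −√(9/35)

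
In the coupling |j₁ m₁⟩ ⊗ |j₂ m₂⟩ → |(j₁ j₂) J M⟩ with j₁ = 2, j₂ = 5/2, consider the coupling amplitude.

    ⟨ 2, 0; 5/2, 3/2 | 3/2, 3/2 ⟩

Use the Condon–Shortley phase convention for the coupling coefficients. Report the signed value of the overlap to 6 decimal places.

+√(12/35) ≈ +0.585540

√[4·3!1!2!/7! · 2!2!4!1!3!0!] = √(192/35)
  +(−1)^2/∏(2,1,0,2,1,0)! = 1/4  (running 1/4)
⟨..|..⟩ = √(192/35)·(1/4) = +0.585540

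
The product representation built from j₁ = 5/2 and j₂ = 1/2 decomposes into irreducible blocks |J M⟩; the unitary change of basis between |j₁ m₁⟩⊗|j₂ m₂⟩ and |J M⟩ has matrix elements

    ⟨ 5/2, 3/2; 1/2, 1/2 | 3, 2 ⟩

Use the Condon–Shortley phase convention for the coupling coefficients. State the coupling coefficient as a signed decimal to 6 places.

√[7·0!5!1!/7! · 4!1!1!0!5!1!] = √(480)
  +(−1)^0/∏(0,0,1,1,4,0)! = 1/24  (running 1/24)
⟨..|..⟩ = √(480)·(1/24) = +0.912871

+√(5/6) = +0.912871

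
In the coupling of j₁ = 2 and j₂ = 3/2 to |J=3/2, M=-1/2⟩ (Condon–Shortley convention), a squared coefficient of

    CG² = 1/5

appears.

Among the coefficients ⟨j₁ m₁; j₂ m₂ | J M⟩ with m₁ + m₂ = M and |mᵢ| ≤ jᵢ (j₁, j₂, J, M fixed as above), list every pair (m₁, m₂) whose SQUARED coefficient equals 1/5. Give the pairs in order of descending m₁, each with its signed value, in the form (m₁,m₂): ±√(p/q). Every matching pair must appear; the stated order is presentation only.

Admissible pairs with m₁+m₂ = M = -1/2: (-2,3/2), (-1,1/2), (0,-1/2), (1,-3/2)
  (m₁,m₂)=(1,-3/2): CG² = 2/5, CG = +√(2/5)
  (m₁,m₂)=(0,-1/2): CG² = 1/5, CG = −√(1/5)   ← matches the target
  (m₁,m₂)=(-1,1/2): CG² = 0/1, CG = 0
  (m₁,m₂)=(-2,3/2): CG² = 2/5, CG = +√(2/5)
Pairs with CG² = 1/5: (0,-1/2): −√(1/5)

(0,-1/2): −√(1/5)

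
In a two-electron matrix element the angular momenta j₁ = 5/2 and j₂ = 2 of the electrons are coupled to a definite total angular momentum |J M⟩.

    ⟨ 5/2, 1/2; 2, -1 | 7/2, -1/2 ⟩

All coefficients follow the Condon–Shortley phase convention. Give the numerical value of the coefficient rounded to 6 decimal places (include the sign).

√[8·1!4!3!/9! · 3!2!1!3!3!4!] = √(1152/35)
  +(−1)^0/∏(0,1,2,1,2,2)! = 1/8  (running 1/8)
  +(−1)^1/∏(1,0,1,0,3,3)! = -1/36  (running 7/72)
⟨..|..⟩ = √(1152/35)·(7/72) = +0.557773

+√(14/45) = +0.557773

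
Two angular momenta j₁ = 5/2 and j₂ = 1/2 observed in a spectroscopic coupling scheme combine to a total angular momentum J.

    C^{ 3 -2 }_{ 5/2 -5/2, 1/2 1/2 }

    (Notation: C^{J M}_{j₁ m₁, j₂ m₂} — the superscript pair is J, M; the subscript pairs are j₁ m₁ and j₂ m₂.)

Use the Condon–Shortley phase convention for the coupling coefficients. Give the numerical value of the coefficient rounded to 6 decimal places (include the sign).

+√(1/6) = +0.408248

triangle: 0!*5!*1!/7! = 120/5040
(j±m)!: 0!*5!*1!*0!*1!*5! = 14400
prefactor² = (2J+1)*Δ*N² = 2400
  k=0: +1/(0!*0!*5!*1!*0!*0!) = 1/120
Σ = 1/120  ⇒  CG² = 2400*(1/120)² = 1/6
CG = +√(1/6) = +0.408248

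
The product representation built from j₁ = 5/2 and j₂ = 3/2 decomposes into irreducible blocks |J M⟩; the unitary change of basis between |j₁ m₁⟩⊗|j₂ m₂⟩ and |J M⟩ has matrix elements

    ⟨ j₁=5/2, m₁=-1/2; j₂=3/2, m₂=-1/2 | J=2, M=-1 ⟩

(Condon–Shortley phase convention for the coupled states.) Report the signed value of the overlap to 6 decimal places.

-0.545545  (= −√(25/84))

j₁+j₂−J=2  J+j₁−j₂=3  J−j₁+j₂=1  j₁+j₂+J+1=7
(j₁±m₁, j₂±m₂, J±M) = (2,3,1,2,1,3)
P² = 12/7
sum k=0..1:
  [0] +1/12 = 1/12
  [1] −1/2 = -1/2
S = -5/12
C² = P²·S² = 25/84 ; C = -0.545545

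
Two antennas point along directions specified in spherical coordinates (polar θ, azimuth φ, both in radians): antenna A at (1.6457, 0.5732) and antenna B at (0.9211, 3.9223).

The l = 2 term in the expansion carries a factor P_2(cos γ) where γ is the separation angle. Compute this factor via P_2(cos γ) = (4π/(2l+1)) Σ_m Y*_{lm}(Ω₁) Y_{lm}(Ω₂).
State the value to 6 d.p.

0.514194

Addition theorem: P_2(cos γ) = (4π/5) Σ_m Y*_{lm}(Ω₁) Y_{lm}(Ω₂), m = −2…2:
  m=-2: (0.158166, 0.350036) × (0.002298, -0.244903) = (0.086088, -0.037931)  (running Σ = (0.086088, -0.037931))
  m=-1: (-0.048436, -0.031265) × (-0.264371, 0.261902) = (0.020994, -0.004420)  (running Σ = (0.107082, -0.042351))
  m=0: (-0.310093, -0.000000) × (0.030869, 0.000000) = (-0.009572, -0.000000)  (running Σ = (0.097510, -0.042351))
  m=1: (0.048436, -0.031265) × (0.264371, 0.261902) = (0.020994, 0.004420)  (running Σ = (0.118503, -0.037931))
  m=2: (0.158166, -0.350036) × (0.002298, 0.244903) = (0.086088, 0.037931)  (running Σ = (0.204591, 0.000000))
Total Σ_m = (0.204591, 0.000000). Multiply by 2.513274: (0.514194, 0.000000). P_2(cos γ) = 0.514194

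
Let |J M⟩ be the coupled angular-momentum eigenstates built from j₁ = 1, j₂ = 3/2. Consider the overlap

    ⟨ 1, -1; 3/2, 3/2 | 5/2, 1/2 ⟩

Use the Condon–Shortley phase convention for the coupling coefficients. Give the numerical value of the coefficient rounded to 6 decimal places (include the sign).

+0.316228  (= +√(1/10))

triangle: 0!*2!*3!/6! = 12/720
(j±m)!: 0!*2!*3!*0!*3!*2! = 144
prefactor² = (2J+1)*Δ*N² = 72/5
  k=0: +1/(0!*0!*2!*3!*0!*0!) = 1/12
Σ = 1/12  ⇒  CG² = 72/5*(1/12)² = 1/10
CG = +√(1/10) = +0.316228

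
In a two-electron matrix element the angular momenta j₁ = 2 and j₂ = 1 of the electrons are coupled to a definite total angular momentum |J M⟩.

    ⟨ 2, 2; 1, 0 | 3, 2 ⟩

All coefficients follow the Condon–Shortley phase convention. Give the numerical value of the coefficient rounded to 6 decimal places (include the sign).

triangle: 0!×4!×2!/7! = 48/5040
(j±m)!: 4!×0!×1!×1!×5!×1! = 2880
prefactor² = (2J+1)×Δ×N² = 192
  k=0: +1/(0!×0!×0!×1!×4!×1!) = 1/24
Σ = 1/24  ⇒  CG² = 192×(1/24)² = 1/3
CG = +√(1/3) = +0.577350

+√(1/3) ≈ +0.577350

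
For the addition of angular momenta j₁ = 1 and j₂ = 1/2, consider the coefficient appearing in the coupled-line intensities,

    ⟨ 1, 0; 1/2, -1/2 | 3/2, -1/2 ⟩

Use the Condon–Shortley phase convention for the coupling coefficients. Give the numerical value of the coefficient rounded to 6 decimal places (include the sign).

+0.816497

√[4·0!2!1!/4! · 1!1!0!1!1!2!] = √(2/3)
  +(−1)^0/∏(0,0,1,0,1,1)! = 1  (running 1)
⟨..|..⟩ = √(2/3)·(1) = +0.816497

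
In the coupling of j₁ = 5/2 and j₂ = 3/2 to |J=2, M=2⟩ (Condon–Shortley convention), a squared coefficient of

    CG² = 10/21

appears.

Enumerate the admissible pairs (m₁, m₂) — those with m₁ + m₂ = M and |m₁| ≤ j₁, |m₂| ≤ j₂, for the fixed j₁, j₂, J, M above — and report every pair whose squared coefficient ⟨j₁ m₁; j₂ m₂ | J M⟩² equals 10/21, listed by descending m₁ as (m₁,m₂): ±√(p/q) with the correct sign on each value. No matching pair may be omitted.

(5/2,-1/2): +√(10/21)

Admissible pairs with m₁+m₂ = M = 2: (1/2,3/2), (3/2,1/2), (5/2,-1/2)
  (m₁,m₂)=(5/2,-1/2): CG² = 10/21, CG = +√(10/21)   ← matches the target
  (m₁,m₂)=(3/2,1/2): CG² = 8/21, CG = −√(8/21)
  (m₁,m₂)=(1/2,3/2): CG² = 1/7, CG = +√(1/7)
Pairs with CG² = 10/21: (5/2,-1/2): +√(10/21)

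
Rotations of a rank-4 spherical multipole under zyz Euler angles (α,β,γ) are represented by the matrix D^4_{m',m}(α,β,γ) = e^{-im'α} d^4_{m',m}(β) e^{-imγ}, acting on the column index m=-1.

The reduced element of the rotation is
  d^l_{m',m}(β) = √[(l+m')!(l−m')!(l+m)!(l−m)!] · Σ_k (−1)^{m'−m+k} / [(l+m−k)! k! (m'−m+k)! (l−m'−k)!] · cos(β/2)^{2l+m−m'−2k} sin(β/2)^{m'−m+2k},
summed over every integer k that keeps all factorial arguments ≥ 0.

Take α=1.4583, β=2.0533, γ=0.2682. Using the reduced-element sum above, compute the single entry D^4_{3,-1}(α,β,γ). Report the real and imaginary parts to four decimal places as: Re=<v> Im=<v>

Re=0.1852 Im=-0.2674

D^4_{3,-1}(1.4583,2.0533,0.2682) = e^{-i·3·1.4583}·d^4_{3,-1}(2.0533)·e^{-i·-1·0.2682}. Compute d first:
With c≡cos(β/2)=0.517688 and s≡sin(β/2)=0.855570, N=[5040·1·6·120]^{1/2}=1904.940944
k∈{0,1} keeps every argument non-negative
  k=0: (−1)^4·1904.9409/(144)·0.5177^4·0.8556^4 = +0.509111
  k=1: (−1)^5·1904.9409/(240)·0.5177^2·0.8556^6 = -0.834331
d^4_{3,-1}(2.0533) = +0.509111 -0.834331 = -0.325220
D = (-0.331119+0.943589i)·(-0.325220)·(+0.964249+0.264996i) = +0.185157-0.267366i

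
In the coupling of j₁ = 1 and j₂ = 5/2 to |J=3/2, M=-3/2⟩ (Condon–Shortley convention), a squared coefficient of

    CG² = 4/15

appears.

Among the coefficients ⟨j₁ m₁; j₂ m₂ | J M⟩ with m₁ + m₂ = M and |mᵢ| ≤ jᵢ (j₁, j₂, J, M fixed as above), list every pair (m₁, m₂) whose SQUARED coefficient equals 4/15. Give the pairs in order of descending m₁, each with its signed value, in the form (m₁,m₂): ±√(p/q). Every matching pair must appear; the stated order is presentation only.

Admissible pairs with m₁+m₂ = M = -3/2: (-1,-1/2), (0,-3/2), (1,-5/2)
  (m₁,m₂)=(1,-5/2): CG² = 2/3, CG = +√(2/3)
  (m₁,m₂)=(0,-3/2): CG² = 4/15, CG = −√(4/15)   ← matches the target
  (m₁,m₂)=(-1,-1/2): CG² = 1/15, CG = +√(1/15)
Pairs with CG² = 4/15: (0,-3/2): −√(4/15)

(0,-3/2): −√(4/15)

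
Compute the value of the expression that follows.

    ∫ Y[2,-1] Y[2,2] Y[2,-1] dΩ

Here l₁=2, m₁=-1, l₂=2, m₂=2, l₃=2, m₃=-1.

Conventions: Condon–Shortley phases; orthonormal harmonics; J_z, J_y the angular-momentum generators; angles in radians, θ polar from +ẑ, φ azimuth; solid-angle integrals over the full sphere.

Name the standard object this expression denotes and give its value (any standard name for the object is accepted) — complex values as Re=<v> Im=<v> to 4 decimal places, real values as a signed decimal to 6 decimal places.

This is a Gaunt coefficient — the integral of a triple product of spherical harmonics over the sphere.
m-sum 0 ✓  L=6 even ✓  0≤2≤4 ✓
Π(2lᵢ+1) = 5×5×5 = 125
triangle coeff Δ(2,2,2) = 1/630
Σ_t [0,2]: t=0:+1/8 t=1:−1/1 t=2:+1/8 = -3/4
(3j)²=2/35 [(2 2 2; 0 0 0)], sign=-1
Σ_t [2,2]: t=2:+1/4 = 1/4
(3j)²=3/35 [(2 2 2; -1 2 -1)], sign=-1
⇒ 4πI² = 30/49
I = (+1)√(30/49/(4π)) = 0.22072812

Gaunt coefficient, +0.220728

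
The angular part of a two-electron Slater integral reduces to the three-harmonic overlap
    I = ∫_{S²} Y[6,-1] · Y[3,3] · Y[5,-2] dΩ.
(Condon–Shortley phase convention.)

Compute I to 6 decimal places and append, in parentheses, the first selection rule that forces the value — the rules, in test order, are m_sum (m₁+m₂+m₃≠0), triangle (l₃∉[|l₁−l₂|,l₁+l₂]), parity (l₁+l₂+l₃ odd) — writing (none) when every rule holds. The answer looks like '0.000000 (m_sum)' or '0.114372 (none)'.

0.145631 (none)

Rules hold: Σm=0, L=14 even, 3≤5≤9.
N = 13·7·11 = 1001
Δ = 4!·8!·2!/15! = 1/675675
Racah Σ t=1..3: t=1:−1/8640 t=2:+1/2304 t=3:−1/8640 = 7/34560
⇒ 3j(6 3 5; 0 0 0)² = 7/429, sgn -1
Racah Σ t=4..4: t=4:+1/34560 = 1/34560
⇒ 3j(6 3 5; -1 3 -2)² = 7/429, sgn -1
4πI² = N·(3j₀)²·(3jₘ)² = 343/1287
I = +1·√(0.266511/4π) = 0.14563067
No selection rule forces the value: the integral is nonzero (none).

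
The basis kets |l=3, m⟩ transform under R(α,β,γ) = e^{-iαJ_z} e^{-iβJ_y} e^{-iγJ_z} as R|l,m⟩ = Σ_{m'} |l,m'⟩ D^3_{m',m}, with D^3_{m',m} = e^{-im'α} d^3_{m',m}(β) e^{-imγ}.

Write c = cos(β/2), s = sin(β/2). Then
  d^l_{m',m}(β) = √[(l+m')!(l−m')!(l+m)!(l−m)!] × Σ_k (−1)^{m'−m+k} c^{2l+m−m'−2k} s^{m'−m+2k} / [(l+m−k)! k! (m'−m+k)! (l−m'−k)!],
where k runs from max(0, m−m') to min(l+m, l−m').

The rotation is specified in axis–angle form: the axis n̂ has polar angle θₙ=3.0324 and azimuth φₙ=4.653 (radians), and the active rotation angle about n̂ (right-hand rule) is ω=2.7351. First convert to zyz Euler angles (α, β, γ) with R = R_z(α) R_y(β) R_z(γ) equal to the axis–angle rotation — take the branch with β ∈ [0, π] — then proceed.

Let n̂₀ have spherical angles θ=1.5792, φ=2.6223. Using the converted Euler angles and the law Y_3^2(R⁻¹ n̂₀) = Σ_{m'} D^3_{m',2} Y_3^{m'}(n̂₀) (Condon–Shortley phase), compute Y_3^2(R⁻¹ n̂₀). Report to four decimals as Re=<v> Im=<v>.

Re=-0.0325 Im=-0.1191

Axis–angle → zyz. n̂ = (sinθₙcosφₙ, sinθₙsinφₙ, cosθₙ) = (-0.006468, -0.108784, -0.994044), ω = 2.7351.
R = I cosω + sinω [n̂]ₓ + (1−cosω) n̂n̂ᵀ gives
  R = [-0.918433, +0.394385, -0.030677; -0.391686, -0.895810, +0.210017; +0.055347, +0.204903, +0.977216]
β = atan2(√(R₁₃²+R₂₃²), R₃₃) = 0.213873; α = atan2(R₂₃, R₁₃) mod 2π = 1.715838; γ = atan2(R₃₂, −R₃₁) mod 2π = 1.834616
Need the full column D^3_{m',2} for m'=−3..3 at α=1.7158, β=0.2139, γ=1.8346.
cos(β/2)=0.994288, sin(β/2)=0.106733
d^3_{-3,2}: single k=5 term ⇒ +0.000034;  D = +0.000003+0.000034i
d^3_{-2,2}: k∈[4..5] ⇒ +0.000641 -0.000001 = +0.000640;  D = +0.000622-0.000151i
d^3_{-1,2}: k∈[3..4] ⇒ +0.007559 -0.000044 = +0.007515;  D = -0.002806-0.006972i
d^3_{0,2}: k∈[2..3] ⇒ +0.060982 -0.000703 = +0.060280;  D = -0.052081+0.030350i
d^3_{1,2}: k∈[1..2] ⇒ +0.327988 -0.007559 = +0.320429;  D = +0.199654+0.250625i
d^3_{2,2}: k∈[0..1] ⇒ +0.966212 -0.055669 = +0.910543;  D = +0.622707-0.664323i
d^3_{3,2}: single k=0 term ⇒ -0.254058;  D = +0.208524+0.145132i
Y_3^{m'}(θ=1.5792,φ=2.6223) and Σ D·Y over m':
  (+0.0000+0.0000i)·(-0.0054-0.4171i)  (+0.0006-0.0002i)·(-0.0044-0.0074i)  (-0.0028-0.0070i)·(+0.2805+0.1603i)  (-0.0521+0.0304i)·(+0.0094+0.0000i)  (+0.1997+0.2506i)·(-0.2805+0.1603i)  (+0.6227-0.6643i)·(-0.0044+0.0074i)  (+0.2085+0.1451i)·(+0.0054-0.4171i)
Y_3^2(R⁻¹ n̂) = -0.032459-0.119108i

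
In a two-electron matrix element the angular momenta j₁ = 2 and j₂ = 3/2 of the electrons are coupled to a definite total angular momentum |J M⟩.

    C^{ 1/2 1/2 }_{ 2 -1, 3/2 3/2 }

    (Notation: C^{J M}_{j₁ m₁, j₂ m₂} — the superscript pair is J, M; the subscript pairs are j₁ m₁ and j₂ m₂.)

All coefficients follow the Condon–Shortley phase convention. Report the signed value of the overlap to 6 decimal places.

triangle: 3!·1!·0!/5! = 6/120
(j±m)!: 1!·3!·3!·0!·1!·0! = 36
prefactor² = (2J+1)·Δ·N² = 18/5
  k=3: −1/(3!·0!·0!·0!·1!·0!) = -1/6
Σ = -1/6  ⇒  CG² = 18/5·(-1/6)² = 1/10
CG = −√(1/10) = -0.316228

-0.316228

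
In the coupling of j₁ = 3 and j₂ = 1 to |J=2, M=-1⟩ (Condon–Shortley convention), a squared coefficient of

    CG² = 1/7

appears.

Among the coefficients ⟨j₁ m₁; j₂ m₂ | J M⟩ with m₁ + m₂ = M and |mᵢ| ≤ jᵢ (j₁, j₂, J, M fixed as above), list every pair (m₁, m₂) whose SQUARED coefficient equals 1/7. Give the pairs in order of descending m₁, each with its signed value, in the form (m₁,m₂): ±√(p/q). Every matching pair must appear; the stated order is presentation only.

(0,-1): +√(1/7)

Admissible pairs with m₁+m₂ = M = -1: (-2,1), (-1,0), (0,-1)
  (m₁,m₂)=(0,-1): CG² = 1/7, CG = +√(1/7)   ← matches the target
  (m₁,m₂)=(-1,0): CG² = 8/21, CG = −√(8/21)
  (m₁,m₂)=(-2,1): CG² = 10/21, CG = +√(10/21)
Pairs with CG² = 1/7: (0,-1): +√(1/7)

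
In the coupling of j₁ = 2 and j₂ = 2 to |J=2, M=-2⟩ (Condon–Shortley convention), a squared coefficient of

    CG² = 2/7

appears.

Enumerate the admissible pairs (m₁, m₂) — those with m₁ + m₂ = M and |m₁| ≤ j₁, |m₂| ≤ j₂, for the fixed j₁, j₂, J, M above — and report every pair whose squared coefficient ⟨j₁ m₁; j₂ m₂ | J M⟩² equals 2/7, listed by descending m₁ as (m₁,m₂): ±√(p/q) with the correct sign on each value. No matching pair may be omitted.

Admissible pairs with m₁+m₂ = M = -2: (-2,0), (-1,-1), (0,-2)
  (m₁,m₂)=(0,-2): CG² = 2/7, CG = +√(2/7)   ← matches the target
  (m₁,m₂)=(-1,-1): CG² = 3/7, CG = −√(3/7)
  (m₁,m₂)=(-2,0): CG² = 2/7, CG = +√(2/7)   ← matches the target
Pairs with CG² = 2/7: (0,-2): +√(2/7); (-2,0): +√(2/7)

(0,-2): +√(2/7); (-2,0): +√(2/7)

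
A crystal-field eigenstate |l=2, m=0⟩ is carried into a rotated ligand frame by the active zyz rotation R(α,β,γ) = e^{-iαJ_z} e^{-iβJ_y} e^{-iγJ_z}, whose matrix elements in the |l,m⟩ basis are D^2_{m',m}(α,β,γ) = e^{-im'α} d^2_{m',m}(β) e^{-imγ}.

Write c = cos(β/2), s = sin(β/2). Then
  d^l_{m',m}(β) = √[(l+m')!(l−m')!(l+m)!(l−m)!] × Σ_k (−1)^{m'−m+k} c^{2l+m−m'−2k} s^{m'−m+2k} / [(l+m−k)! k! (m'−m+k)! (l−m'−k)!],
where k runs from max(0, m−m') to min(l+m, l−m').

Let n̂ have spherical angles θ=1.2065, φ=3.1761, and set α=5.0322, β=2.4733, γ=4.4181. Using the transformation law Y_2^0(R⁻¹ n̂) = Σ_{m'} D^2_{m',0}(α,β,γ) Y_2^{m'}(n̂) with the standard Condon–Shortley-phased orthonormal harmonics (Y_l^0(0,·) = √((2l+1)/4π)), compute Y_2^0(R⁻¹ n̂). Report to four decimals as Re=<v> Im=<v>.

Re=-0.1300 Im=0.0000

Need the full column D^2_{m',0} for m'=−2..2 at α=5.0322, β=2.4733, γ=4.4181.
cos(β/2)=0.327963, sin(β/2)=0.944691
d^2_{-2,0}: single k=2 term ⇒ +0.235128;  D = -0.188648-0.140346i
d^2_{-1,0}: k∈[1..2] ⇒ +0.081628 -0.677281 = -0.595653;  D = -0.187266+0.565451i
d^2_{0,0}: k∈[0..2] ⇒ +0.011569 -0.383962 +0.796450 = +0.424057;  D = +0.424057+0.000000i
d^2_{1,0}: k∈[0..1] ⇒ -0.081628 +0.677281 = +0.595653;  D = +0.187266+0.565451i
d^2_{2,0}: single k=0 term ⇒ +0.235128;  D = -0.188648+0.140346i
Y_2^{m'}(θ=1.2065,φ=3.1761) and Σ D·Y over m':
  (-0.1886-0.1403i)·(+0.3364-0.0233i)  (-0.1873+0.5655i)·(-0.2570+0.0089i)  (+0.4241+0.0000i)·(-0.1953+0.0000i)  (+0.1873+0.5655i)·(+0.2570+0.0089i)  (-0.1886+0.1403i)·(+0.3364+0.0233i)
Y_2^0(R⁻¹ n̂) = -0.130040+0.000000i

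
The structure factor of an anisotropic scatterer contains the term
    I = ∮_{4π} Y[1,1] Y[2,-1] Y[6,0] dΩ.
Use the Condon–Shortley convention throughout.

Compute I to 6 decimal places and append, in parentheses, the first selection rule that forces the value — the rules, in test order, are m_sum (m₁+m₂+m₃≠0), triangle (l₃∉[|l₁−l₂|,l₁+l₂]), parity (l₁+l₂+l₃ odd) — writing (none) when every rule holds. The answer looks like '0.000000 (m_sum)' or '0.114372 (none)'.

0.000000 (triangle)

triangle: need 1≤l₃≤3, have 6; I=0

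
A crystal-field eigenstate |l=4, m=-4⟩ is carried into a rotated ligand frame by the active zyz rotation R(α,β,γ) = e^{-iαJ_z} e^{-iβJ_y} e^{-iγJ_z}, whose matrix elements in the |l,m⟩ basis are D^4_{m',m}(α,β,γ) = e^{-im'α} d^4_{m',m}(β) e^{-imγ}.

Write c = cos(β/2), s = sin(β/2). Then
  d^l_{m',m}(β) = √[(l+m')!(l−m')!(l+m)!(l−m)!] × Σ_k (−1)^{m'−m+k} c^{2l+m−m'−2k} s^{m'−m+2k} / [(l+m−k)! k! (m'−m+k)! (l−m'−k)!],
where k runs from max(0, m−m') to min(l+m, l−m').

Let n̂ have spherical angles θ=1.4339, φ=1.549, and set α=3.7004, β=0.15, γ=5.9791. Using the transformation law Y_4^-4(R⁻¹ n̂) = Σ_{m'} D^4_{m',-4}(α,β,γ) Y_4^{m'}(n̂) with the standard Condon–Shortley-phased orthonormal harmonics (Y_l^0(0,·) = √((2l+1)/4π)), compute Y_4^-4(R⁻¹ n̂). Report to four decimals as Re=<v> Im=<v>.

Need the full column D^4_{m',-4} for m'=−4..4 at α=3.7004, β=0.1500, γ=5.9791.
cos(β/2)=0.997189, sin(β/2)=0.074930
d^4_{-4,-4}: single k=0 term ⇒ +0.977731;  D = +0.512637+0.832563i
d^4_{-3,-4}: single k=0 term ⇒ -0.207798;  D = +0.186190+0.092266i
d^4_{-2,-4}: single k=0 term ⇒ +0.029211;  D = +0.029069-0.002879i
d^4_{-1,-4}: single k=0 term ⇒ -0.003104;  D = +0.002457-0.001897i
d^4_{0,-4}: single k=0 term ⇒ +0.000261;  D = +0.000091-0.000245i
d^4_{1,-4}: single k=0 term ⇒ -0.000018;  D = -0.000004-0.000017i
d^4_{2,-4}: single k=0 term ⇒ +0.000001;  D = -0.000001-0.000001i
d^4_{3,-4}: single k=0 term ⇒ -0.000000;  D = -0.000000-0.000000i
d^4_{4,-4}: single k=0 term ⇒ +0.000000;  D = -0.000000+0.000000i
Y_4^{m'}(θ=1.4339,φ=1.549) and Σ D·Y over m':
  (+0.5126+0.8326i)·(+0.4246+0.0371i)  (+0.1862+0.0923i)·(-0.0109+0.1657i)  (+0.0291-0.0029i)·(+0.2852+0.0124i)  (+0.0025-0.0019i)·(-0.0040+0.1835i)  (+0.0001-0.0002i)·(+0.2595+0.0000i)  (-0.0000-0.0000i)·(+0.0040+0.1835i)  (-0.0000-0.0000i)·(+0.2852-0.0124i)  (-0.0000-0.0000i)·(+0.0109+0.1657i)  (-0.0000+0.0000i)·(+0.4246-0.0371i)
Y_4^-4(R⁻¹ n̂) = +0.178142+0.402304i

Re=0.1781 Im=0.4023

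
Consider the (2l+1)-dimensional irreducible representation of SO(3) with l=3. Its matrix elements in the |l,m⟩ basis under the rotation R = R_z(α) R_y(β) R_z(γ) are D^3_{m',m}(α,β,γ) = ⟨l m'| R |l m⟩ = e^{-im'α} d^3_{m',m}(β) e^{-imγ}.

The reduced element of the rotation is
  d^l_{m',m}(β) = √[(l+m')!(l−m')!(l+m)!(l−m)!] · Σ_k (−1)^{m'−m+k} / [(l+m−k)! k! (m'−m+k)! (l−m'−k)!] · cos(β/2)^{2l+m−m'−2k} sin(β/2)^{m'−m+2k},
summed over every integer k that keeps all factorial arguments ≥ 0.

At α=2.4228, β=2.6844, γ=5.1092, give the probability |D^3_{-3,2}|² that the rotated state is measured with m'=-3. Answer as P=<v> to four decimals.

P=0.2367

Split into d^3_{-3,2}(β=2.6844) × two z-phases.
Half-angle: c=0.226611, s=0.973985. N=√(1·720·120·1)=293.938769
k∈{5} keeps every argument non-negative
  k=5: (−1)^0·293.9388/(120)·0.2266^1·0.9740^5 = +0.486540
d^3_{-3,2}(2.6844) = +0.486540
|D^3_{-3,2}|² = |d^3_{-3,2}(β)|² = (+0.486540)² = 0.236721 (the z-rotation phases have unit modulus)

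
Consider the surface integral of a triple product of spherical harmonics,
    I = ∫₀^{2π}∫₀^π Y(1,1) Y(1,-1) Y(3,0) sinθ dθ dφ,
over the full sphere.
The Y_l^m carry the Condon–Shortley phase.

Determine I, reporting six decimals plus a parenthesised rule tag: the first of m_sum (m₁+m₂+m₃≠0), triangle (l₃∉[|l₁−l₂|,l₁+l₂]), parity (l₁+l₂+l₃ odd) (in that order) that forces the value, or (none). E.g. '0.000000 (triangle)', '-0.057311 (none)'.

0.000000 (triangle)

l₃=3 ∉ [0,2] — triangle fails ⇒ I = 0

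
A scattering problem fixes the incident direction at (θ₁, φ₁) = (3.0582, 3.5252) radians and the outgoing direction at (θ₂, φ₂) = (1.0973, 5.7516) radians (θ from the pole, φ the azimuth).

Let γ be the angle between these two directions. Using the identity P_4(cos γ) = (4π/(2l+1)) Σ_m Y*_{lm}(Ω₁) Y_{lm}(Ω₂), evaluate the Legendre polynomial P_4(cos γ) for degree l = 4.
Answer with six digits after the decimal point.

-0.288452

Summing Y*_{l m}(θ₁,φ₁)·Y_{l m}(θ₂,φ₂) over m ∈ [−4, 4]; prefactor 4π/(2·4+1) = 1.396263:
  [-4]  conj(Y_{4,-4})(Ω₁) = +0.000001+0.000021i ; Y_{4,-4}(Ω₂) = -0.146423+0.235877i ; Δ = -0.000005-0.000003i
  [-3]  conj(Y_{4,-3})(Ω₁) = +0.000294+0.000658i ; Y_{4,-3}(Ω₂) = -0.009639+0.402227i ; Δ = -0.000268+0.000112i
  [-2]  conj(Y_{4,-2})(Ω₁) = +0.009943+0.009588i ; Y_{4,-2}(Ω₂) = +0.058676+0.105485i ; Δ = -0.000428+0.001611i
  [-1]  conj(Y_{4,-1})(Ω₁) = +0.143893+0.058075i ; Y_{4,-1}(Ω₂) = -0.255604-0.150308i ; Δ = -0.028050-0.036472i
  [+0]  conj(Y_{4,0})(Ω₁) = +0.817104-0.000000i ; Y_{4,0}(Ω₂) = -0.182457+0.000000i ; Δ = -0.149086+0.000000i
  [+1]  conj(Y_{4,1})(Ω₁) = -0.143893+0.058075i ; Y_{4,1}(Ω₂) = +0.255604-0.150308i ; Δ = -0.028050+0.036472i
  [+2]  conj(Y_{4,2})(Ω₁) = +0.009943-0.009588i ; Y_{4,2}(Ω₂) = +0.058676-0.105485i ; Δ = -0.000428-0.001611i
  [+3]  conj(Y_{4,3})(Ω₁) = -0.000294+0.000658i ; Y_{4,3}(Ω₂) = +0.009639+0.402227i ; Δ = -0.000268-0.000112i
  [+4]  conj(Y_{4,4})(Ω₁) = +0.000001-0.000021i ; Y_{4,4}(Ω₂) = -0.146423-0.235877i ; Δ = -0.000005+0.000003i
Total Σ_m = -0.206589+0.000000i. Multiply by 1.396263: -0.288452+0.000000i. P_4(cos γ) = -0.288452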